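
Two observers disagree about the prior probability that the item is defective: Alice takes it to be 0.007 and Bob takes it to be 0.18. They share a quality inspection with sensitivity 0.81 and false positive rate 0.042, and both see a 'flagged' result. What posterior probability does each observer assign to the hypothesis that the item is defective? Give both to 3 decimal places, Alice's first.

Alice: 0.120; Bob: 0.809

The likelihood ratio for a 'flagged' result is 0.81/0.042 = 19.286.
Alice: prior odds 0.007/0.993 = 0.0070493; posterior odds 0.13595; posterior probability 0.120.
Bob: prior odds 0.18/0.82 = 0.21951; posterior odds 4.2334; posterior probability 0.809.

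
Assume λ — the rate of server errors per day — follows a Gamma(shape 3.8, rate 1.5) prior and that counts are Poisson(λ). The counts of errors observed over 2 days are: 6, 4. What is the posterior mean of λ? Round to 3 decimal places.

Posterior mean ≈ 3.943

Total count ∑xᵢ = 10 over n = 2 days.
Gamma is conjugate to the Poisson likelihood: posterior is Gamma(shape = 3.8+10 = 13.8, rate = 1.5+2 = 3.5).
E[λ | data] = 13.8/3.5 = 3.943.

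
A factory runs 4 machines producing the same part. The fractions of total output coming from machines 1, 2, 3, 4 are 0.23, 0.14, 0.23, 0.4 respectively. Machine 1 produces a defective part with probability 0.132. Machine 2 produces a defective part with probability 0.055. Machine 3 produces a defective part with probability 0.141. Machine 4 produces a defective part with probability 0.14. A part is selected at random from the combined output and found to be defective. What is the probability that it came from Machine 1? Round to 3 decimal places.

P(defective|M1) = 0.132; P(defective|M2) = 0.055; P(defective|M3) = 0.141; P(defective|M4) = 0.14.
Prior × likelihood for each source: 0.23·0.132=0.03036, 0.14·0.055=0.007700, 0.23·0.141=0.03243, 0.4·0.14=0.05600. Summing gives P(defective) = 0.12649.
P(Machine 1 | defective) = 0.03036 / 0.12649 = 0.240.

Posterior probability ≈ 0.240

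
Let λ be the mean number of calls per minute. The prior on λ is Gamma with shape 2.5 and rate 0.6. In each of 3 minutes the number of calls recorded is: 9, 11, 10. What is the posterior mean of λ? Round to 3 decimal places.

Total count ∑xᵢ = 30 over n = 3 minutes.
Gamma is conjugate to the Poisson likelihood: posterior is Gamma(shape = 2.5+30 = 32.5, rate = 0.6+3 = 3.6).
Posterior mean = shape/rate = 32.5/3.6 = 9.028.

Posterior mean ≈ 9.028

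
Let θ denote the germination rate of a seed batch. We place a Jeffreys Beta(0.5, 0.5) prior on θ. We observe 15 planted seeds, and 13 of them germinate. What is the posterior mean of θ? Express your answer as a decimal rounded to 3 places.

Posterior mean ≈ 0.844

Observing 13 successes and 2 failures updates Beta(0.5, 0.5) by adding the success and failure counts to the two shape parameters: α = 0.5+13 = 13.5, β = 0.5+2 = 2.5.
E[θ | data] = 13.5/(13.5+2.5) = 0.844.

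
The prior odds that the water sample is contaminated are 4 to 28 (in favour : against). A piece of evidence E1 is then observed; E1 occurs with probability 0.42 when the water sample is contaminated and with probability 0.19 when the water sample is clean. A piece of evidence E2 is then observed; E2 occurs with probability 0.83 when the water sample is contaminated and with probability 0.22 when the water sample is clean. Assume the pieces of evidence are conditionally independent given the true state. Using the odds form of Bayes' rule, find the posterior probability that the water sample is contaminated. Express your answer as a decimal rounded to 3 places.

Posterior probability ≈ 0.544

Prior odds = 4/28 = 0.14286. In log-odds, ln(0.14286) = -1.9459.
Add log likelihood ratios: ln(2.2105) + ln(3.7727) = 2.1210.
Posterior log-odds = 0.17512, so posterior odds = exp(0.17512) = 1.1914. Converting, P(H|E) = 1.1914/2.1914 = 0.544.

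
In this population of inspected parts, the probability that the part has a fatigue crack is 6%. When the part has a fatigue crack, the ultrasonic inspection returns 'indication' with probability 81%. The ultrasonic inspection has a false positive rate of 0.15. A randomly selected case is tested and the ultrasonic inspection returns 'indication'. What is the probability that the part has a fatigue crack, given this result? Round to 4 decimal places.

Let H be the event that the part has a fatigue crack. P(H) = 0.06, so P(¬H) = 0.94. With E the 'indication' result, P(E|H) = 0.81 and P(E|¬H) = 0.15.
P(E) = 0.81·0.06 + 0.15·0.94 = 0.048600 + 0.14100 = 0.18960.
By Bayes' theorem, P(H|E) = 0.048600 / 0.18960 = 0.2563.

P(H | E) ≈ 0.2563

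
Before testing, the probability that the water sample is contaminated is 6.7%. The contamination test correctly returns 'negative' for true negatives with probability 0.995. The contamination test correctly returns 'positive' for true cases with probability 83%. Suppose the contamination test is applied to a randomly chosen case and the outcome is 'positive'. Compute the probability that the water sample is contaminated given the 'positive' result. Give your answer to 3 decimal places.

Let H be the event that the water sample is contaminated. P(H) = 0.067, so P(¬H) = 0.933. With E the 'positive' result, P(E|H) = 0.83 and P(E|¬H) = 0.005.
P(E) = 0.83·0.067 + 0.005·0.933 = 0.055610 + 0.0046650 = 0.060275.
By Bayes' theorem, P(H|E) = 0.055610 / 0.060275 = 0.923.

P(H | E) ≈ 0.923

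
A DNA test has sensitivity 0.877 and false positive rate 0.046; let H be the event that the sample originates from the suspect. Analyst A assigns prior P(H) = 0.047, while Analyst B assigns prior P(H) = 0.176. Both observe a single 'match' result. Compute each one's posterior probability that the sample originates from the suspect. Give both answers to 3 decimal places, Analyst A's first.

Analyst A: 0.485; Analyst B: 0.803

The likelihood ratio for a 'match' result is 0.877/0.046 = 19.065.
Analyst A: prior odds 0.047/0.953 = 0.049318; posterior odds 0.94026; posterior probability 0.485.
Analyst B: prior odds 0.176/0.824 = 0.21359; posterior odds 4.0722; posterior probability 0.803.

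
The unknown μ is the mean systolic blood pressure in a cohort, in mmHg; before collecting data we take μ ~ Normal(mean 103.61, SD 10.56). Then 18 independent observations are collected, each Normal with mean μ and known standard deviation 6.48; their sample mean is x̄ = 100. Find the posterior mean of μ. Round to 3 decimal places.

Posterior mean ≈ 100.074

With known σ, the Normal prior is conjugate. Weight on the data is w = (n/σ²)/(n/σ² + 1/τ₀²) = 0.428669/(0.428669+0.00896752) = 0.97951.
Posterior mean = w·x̄ + (1−w)·μ₀ = 0.97951·100 + 0.020491·103.61 = 100.074.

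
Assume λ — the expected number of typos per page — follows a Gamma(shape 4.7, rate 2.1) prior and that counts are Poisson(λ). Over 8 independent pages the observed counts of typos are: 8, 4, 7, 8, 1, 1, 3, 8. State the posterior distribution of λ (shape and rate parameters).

The Poisson likelihood adds the total count to the shape and the number of exposure periods to the rate. Here ∑xᵢ = 40 and n = 8, so shape 4.7→44.7 and rate 2.1→10.1.

Posterior: Gamma(shape=44.7, rate=10.1)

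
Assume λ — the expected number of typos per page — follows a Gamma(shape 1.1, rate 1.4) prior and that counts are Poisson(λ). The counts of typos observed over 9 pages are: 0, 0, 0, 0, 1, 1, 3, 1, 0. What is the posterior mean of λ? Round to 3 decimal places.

Posterior mean ≈ 0.683

The Poisson likelihood adds the total count to the shape and the number of exposure periods to the rate. Here ∑xᵢ = 6 and n = 9, so shape 1.1→7.1 and rate 1.4→10.4.
E[λ | data] = 7.1/10.4 = 0.683.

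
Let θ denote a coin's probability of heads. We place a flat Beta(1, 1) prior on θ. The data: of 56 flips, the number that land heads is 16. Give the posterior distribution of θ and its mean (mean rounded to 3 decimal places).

Posterior: Beta(17, 41); mean ≈ 0.293

The binomial likelihood is conjugate to the Beta prior: with 16 successes and 40 failures, the posterior is Beta(1+16, 1+40) = Beta(17, 41).
Posterior mean = α/(α+β) = 17/58 = 0.293.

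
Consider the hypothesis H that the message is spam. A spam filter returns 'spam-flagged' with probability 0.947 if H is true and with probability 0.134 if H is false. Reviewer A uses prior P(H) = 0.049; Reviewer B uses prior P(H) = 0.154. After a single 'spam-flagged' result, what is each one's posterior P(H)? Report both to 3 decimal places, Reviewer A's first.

P('+'|H) = 0.947, P('+'|¬H) = 0.134.
Reviewer A: numerator 0.947·0.049 = 0.046403; evidence = 0.046403+0.134·0.951 = 0.17384; posterior = 0.267.
Reviewer B: numerator 0.947·0.154 = 0.14584; evidence = 0.14584+0.134·0.846 = 0.25920; posterior = 0.563.

Reviewer A: 0.267; Reviewer B: 0.563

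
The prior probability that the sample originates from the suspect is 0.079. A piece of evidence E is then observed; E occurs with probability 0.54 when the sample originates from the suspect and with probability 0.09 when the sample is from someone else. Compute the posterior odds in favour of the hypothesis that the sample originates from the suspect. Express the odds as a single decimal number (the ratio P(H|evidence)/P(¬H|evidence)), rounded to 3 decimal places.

Prior odds = 0.079/(1−0.079) = 0.085776. In log-odds, ln(0.085776) = -2.4560.
Add log likelihood ratio: ln(6.0000) = 1.7918.
Posterior log-odds = -0.66425, so posterior odds = exp(-0.66425) = 0.51466.

Posterior odds ≈ 0.515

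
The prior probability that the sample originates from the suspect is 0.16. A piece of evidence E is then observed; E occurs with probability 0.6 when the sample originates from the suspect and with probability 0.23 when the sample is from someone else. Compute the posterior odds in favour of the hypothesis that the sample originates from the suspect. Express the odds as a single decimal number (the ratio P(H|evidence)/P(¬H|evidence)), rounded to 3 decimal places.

Posterior odds ≈ 0.497

Prior odds = 0.16/(1−0.16) = 0.19048.
Likelihood ratio for E = 0.6/0.23 = 2.6087.
Posterior odds = prior odds × LR = 0.49689.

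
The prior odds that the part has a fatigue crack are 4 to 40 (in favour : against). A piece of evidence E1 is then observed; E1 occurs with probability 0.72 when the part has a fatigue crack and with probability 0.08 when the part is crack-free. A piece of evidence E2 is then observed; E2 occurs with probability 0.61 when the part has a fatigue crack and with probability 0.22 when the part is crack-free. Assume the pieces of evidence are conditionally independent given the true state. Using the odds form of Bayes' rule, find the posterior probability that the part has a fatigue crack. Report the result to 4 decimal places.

Posterior probability ≈ 0.7139

Prior odds = 4/40 = 0.10000.
Likelihood ratio for E1 = 0.72/0.08 = 9.0000.
Likelihood ratio for E2 = 0.61/0.22 = 2.7727.
Posterior odds = prior odds × LR₁ × LR₂ = 2.4955.
Posterior probability = odds/(1+odds) = 2.4955/3.4955 = 0.7139.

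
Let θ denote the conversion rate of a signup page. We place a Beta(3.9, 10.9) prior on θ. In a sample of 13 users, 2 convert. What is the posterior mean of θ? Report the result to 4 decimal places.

Posterior mean ≈ 0.2122

Observing 2 successes and 11 failures updates Beta(3.9, 10.9) by adding the success and failure counts to the two shape parameters: α = 3.9+2 = 5.9, β = 10.9+11 = 21.9.
E[θ | data] = 5.9/(5.9+21.9) = 0.2122.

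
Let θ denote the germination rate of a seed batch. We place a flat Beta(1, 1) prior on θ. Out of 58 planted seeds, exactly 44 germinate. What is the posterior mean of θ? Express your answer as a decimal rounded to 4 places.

The binomial likelihood is conjugate to the Beta prior: with 44 successes and 14 failures, the posterior is Beta(1+44, 1+14) = Beta(45, 15).
Posterior mean = α/(α+β) = 45/60 = 0.7500.

Posterior mean ≈ 0.7500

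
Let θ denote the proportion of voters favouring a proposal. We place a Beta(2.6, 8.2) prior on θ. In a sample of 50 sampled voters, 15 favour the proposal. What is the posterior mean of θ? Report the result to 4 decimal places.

The binomial likelihood is conjugate to the Beta prior: with 15 successes and 35 failures, the posterior is Beta(2.6+15, 8.2+35) = Beta(17.6, 43.2).
Posterior mean = α/(α+β) = 17.6/60.8 = 0.2895.

Posterior mean ≈ 0.2895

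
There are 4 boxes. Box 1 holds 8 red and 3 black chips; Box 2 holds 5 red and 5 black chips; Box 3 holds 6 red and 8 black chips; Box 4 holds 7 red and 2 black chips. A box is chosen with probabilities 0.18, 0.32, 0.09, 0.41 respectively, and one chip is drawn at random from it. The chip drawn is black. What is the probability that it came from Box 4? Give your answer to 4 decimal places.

Posterior probability ≈ 0.2591

Tabulate prior·likelihood by source: [1] prior 0.18, lik 0.2727, product 0.04909; [2] prior 0.32, lik 0.5, product 0.1600; [3] prior 0.09, lik 0.5714, product 0.05143; [4] prior 0.41, lik 0.2222, product 0.09111.
Normalizing constant = 0.35163; the posterior for Box 4 is its product over the sum, 0.09111/0.35163 = 0.2591.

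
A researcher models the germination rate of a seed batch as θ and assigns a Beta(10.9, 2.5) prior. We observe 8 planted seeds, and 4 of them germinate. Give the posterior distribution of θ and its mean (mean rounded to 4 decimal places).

Posterior: Beta(14.9, 6.5); mean ≈ 0.6963

The binomial likelihood is conjugate to the Beta prior: with 4 successes and 4 failures, the posterior is Beta(10.9+4, 2.5+4) = Beta(14.9, 6.5).
Posterior mean = α/(α+β) = 14.9/21.4 = 0.6963.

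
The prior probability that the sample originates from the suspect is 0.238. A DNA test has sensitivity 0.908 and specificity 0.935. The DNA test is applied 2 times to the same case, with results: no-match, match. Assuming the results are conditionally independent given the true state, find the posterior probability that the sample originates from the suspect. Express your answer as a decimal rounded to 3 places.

Let H be the event that the sample originates from the suspect; start with P(H) = 0.238. P('match'|H) = 0.908, P('match'|¬H) = 0.065.
Update on result 1 ('no-match'): P(H) ← 0.092·0.2380 / (0.092·0.2380 + 0.935·0.7620) = 0.021896/0.73437 = 0.0298.
Update on result 2 ('match'): P(H) ← 0.908·0.0298 / (0.908·0.0298 + 0.065·0.9702) = 0.027073/0.090135 = 0.3004.

Posterior P(H) ≈ 0.300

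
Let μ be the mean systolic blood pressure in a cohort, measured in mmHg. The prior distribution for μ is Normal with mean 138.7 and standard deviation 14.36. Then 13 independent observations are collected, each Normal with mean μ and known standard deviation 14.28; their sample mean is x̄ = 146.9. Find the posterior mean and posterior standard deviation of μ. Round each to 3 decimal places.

With known σ, the Normal prior is conjugate. Weight on the data is w = (n/σ²)/(n/σ² + 1/τ₀²) = 0.0637510/(0.0637510+0.00484943) = 0.92931.
Posterior mean = w·x̄ + (1−w)·μ₀ = 0.92931·146.9 + 0.070691·138.7 = 146.320. Posterior variance = 1/(0.0637510+0.00484943) = 14.5772, so SD = 3.818.

Posterior mean ≈ 146.320; posterior SD ≈ 3.818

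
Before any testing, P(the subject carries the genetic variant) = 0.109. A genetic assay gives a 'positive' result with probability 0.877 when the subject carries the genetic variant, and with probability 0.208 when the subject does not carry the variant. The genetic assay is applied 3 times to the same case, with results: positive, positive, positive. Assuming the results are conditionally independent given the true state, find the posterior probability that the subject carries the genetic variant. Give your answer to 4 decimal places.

Let H be the event that the subject carries the genetic variant; start with P(H) = 0.109. P('positive'|H) = 0.877, P('positive'|¬H) = 0.208.
Update on result 1 ('positive'): P(H) ← 0.877·0.1090 / (0.877·0.1090 + 0.208·0.8910) = 0.095593/0.28092 = 0.3403.
Update on result 2 ('positive'): P(H) ← 0.877·0.3403 / (0.877·0.3403 + 0.208·0.6597) = 0.29843/0.43565 = 0.6850.
Update on result 3 ('positive'): P(H) ← 0.877·0.6850 / (0.877·0.6850 + 0.208·0.3150) = 0.60076/0.66628 = 0.9017.

Posterior P(H) ≈ 0.9017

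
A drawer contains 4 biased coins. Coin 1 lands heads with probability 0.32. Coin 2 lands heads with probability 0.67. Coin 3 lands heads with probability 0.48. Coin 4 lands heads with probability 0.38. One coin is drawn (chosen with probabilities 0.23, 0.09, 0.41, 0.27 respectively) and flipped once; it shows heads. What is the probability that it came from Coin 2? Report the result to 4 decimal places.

Tabulate prior·likelihood by source: [1] prior 0.23, lik 0.32, product 0.07360; [2] prior 0.09, lik 0.67, product 0.06030; [3] prior 0.41, lik 0.48, product 0.1968; [4] prior 0.27, lik 0.38, product 0.1026.
Normalizing constant = 0.43330; the posterior for Coin 2 is its product over the sum, 0.06030/0.43330 = 0.1392.

Posterior probability ≈ 0.1392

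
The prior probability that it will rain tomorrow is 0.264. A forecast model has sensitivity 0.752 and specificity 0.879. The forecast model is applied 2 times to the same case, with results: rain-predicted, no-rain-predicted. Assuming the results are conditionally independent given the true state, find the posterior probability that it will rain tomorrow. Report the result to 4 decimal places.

With H the event that it will rain tomorrow, the joint likelihood of the observed sequence is P(data|H) = 0.752·0.248 = 0.18650 and P(data|¬H) = 0.121·0.879 = 0.10636.
Bayes: P(H|data) = 0.264·0.18650 / (0.264·0.18650 + 0.736·0.10636) = 0.049235/0.12752 = 0.3861.

Posterior P(H) ≈ 0.3861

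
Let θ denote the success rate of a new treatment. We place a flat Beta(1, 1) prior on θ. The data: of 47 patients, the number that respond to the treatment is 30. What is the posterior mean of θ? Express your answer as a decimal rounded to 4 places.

Observing 30 successes and 17 failures updates Beta(1, 1) by adding the success and failure counts to the two shape parameters: α = 1+30 = 31, β = 1+17 = 18.
E[θ | data] = 31/(31+18) = 0.6327.

Posterior mean ≈ 0.6327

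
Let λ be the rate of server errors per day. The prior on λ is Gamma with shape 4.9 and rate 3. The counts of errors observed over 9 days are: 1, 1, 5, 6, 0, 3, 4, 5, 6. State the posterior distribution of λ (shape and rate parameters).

Posterior: Gamma(shape=35.9, rate=12)

Total count ∑xᵢ = 31 over n = 9 days.
Gamma is conjugate to the Poisson likelihood: posterior is Gamma(shape = 4.9+31 = 35.9, rate = 3+9 = 12).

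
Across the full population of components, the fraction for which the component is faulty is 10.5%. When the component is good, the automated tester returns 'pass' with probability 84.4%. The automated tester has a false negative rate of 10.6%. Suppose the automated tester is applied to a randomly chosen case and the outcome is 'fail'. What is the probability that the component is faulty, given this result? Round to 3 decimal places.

P(H | E) ≈ 0.402

Write H for 'the component is faulty'. Prior odds H:¬H = 0.105/0.895 = 0.11732. For the 'fail' outcome, the likelihood ratio is 0.894/0.156 = 5.7308.
Posterior odds = 0.11732 × 5.7308 = 0.67232, so P(H|E) = 0.67232/(1+0.67232) = 0.402.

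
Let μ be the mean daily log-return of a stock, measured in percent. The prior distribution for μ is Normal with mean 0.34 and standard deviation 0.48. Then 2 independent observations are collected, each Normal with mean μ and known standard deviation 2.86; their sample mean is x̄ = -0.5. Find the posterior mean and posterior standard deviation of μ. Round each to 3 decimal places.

Posterior mean ≈ 0.295; posterior SD ≈ 0.467

With known σ, the Normal prior is conjugate. Weight on the data is w = (n/σ²)/(n/σ² + 1/τ₀²) = 0.244511/(0.244511+4.34028) = 0.053331.
Posterior mean = w·x̄ + (1−w)·μ₀ = 0.053331·-0.5 + 0.94667·0.34 = 0.295. Posterior variance = 1/(0.244511+4.34028) = 0.218113, so SD = 0.467.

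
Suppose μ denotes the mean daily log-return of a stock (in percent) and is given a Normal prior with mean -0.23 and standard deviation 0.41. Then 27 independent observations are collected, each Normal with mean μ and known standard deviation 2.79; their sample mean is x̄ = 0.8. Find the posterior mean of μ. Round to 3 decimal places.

Prior precision 1/τ₀² = 1/0.41² = 5.94884; data precision n/σ² = 27/2.79² = 3.46861.
Posterior precision = 5.94884 + 3.46861 = 9.41745.
Posterior mean = (5.94884·-0.23 + 3.46861·0.8) / 9.41745 = 0.149.

Posterior mean ≈ 0.149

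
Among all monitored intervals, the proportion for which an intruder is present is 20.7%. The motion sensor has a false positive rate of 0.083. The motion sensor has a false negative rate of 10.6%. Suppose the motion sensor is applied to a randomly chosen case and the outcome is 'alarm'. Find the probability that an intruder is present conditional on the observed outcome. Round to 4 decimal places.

Write H for 'an intruder is present'. Prior odds H:¬H = 0.207/0.793 = 0.26103. For the 'alarm' outcome, the likelihood ratio is 0.894/0.083 = 10.771.
Posterior odds = 0.26103 × 10.771 = 2.8116, so P(H|E) = 2.8116/(1+2.8116) = 0.7376.

P(H | E) ≈ 0.7376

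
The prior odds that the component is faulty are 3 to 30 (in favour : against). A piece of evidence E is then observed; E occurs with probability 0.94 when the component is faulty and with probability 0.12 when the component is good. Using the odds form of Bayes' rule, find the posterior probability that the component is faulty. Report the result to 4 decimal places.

Posterior probability ≈ 0.4393

Prior odds = 3/30 = 0.10000. In log-odds, ln(0.10000) = -2.3026.
Add log likelihood ratio: ln(7.8333) = 2.0584.
Posterior log-odds = -0.24420, so posterior odds = exp(-0.24420) = 0.78333. Converting, P(H|E) = 0.78333/1.7833 = 0.4393.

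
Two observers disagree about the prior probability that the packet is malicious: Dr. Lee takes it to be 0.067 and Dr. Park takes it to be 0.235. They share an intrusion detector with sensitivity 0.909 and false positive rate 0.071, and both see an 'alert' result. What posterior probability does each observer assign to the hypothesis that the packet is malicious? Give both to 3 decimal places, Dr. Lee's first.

P('+'|H) = 0.909, P('+'|¬H) = 0.071.
Dr. Lee: numerator 0.909·0.067 = 0.060903; evidence = 0.060903+0.071·0.933 = 0.12715; posterior = 0.479.
Dr. Park: numerator 0.909·0.235 = 0.21361; evidence = 0.21361+0.071·0.765 = 0.26793; posterior = 0.797.

Dr. Lee: 0.479; Dr. Park: 0.797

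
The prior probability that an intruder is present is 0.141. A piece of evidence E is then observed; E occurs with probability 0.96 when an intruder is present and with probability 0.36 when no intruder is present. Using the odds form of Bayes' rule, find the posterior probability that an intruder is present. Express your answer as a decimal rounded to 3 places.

Posterior probability ≈ 0.304

Prior odds = 0.141/(1−0.141) = 0.16414. In log-odds, ln(0.16414) = -1.8070.
Add log likelihood ratio: ln(2.6667) = 0.98083.
Posterior log-odds = -0.82618, so posterior odds = exp(-0.82618) = 0.43772. Converting, P(H|E) = 0.43772/1.4377 = 0.304.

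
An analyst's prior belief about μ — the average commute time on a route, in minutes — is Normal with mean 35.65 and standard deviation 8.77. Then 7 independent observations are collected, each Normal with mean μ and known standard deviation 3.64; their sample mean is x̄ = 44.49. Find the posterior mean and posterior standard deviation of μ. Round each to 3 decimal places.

Posterior mean ≈ 44.278; posterior SD ≈ 1.359

Prior precision 1/τ₀² = 1/8.77² = 0.0130017; data precision n/σ² = 7/3.64² = 0.528318.
Posterior precision = 0.0130017 + 0.528318 = 0.541320, giving posterior SD = 1/√0.541320 = 1.359.
Posterior mean = (0.0130017·35.65 + 0.528318·44.49) / 0.541320 = 44.278.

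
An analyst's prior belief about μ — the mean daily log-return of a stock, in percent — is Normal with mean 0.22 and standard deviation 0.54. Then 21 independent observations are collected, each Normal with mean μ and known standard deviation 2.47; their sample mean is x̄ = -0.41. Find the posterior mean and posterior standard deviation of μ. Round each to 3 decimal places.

Posterior mean ≈ -0.096; posterior SD ≈ 0.381

With known σ, the Normal prior is conjugate. Weight on the data is w = (n/σ²)/(n/σ² + 1/τ₀²) = 3.44212/(3.44212+3.42936) = 0.50093.
Posterior mean = w·x̄ + (1−w)·μ₀ = 0.50093·-0.41 + 0.49907·0.22 = -0.096. Posterior variance = 1/(3.44212+3.42936) = 0.145529, so SD = 0.381.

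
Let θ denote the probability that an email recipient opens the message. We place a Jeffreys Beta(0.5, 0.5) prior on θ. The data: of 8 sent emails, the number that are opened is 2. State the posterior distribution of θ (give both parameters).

Posterior: Beta(2.5, 6.5)

Observing 2 successes and 6 failures updates Beta(0.5, 0.5) by adding the success and failure counts to the two shape parameters: α = 0.5+2 = 2.5, β = 0.5+6 = 6.5.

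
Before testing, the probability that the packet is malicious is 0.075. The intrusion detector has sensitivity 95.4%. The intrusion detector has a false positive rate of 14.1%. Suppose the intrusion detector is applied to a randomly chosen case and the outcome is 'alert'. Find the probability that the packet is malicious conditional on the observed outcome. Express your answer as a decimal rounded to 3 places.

Write H for 'the packet is malicious'. Prior odds H:¬H = 0.075/0.925 = 0.081081. For the 'alert' outcome, the likelihood ratio is 0.954/0.141 = 6.7660.
Posterior odds = 0.081081 × 6.7660 = 0.54859, so P(H|E) = 0.54859/(1+0.54859) = 0.354.

P(H | E) ≈ 0.354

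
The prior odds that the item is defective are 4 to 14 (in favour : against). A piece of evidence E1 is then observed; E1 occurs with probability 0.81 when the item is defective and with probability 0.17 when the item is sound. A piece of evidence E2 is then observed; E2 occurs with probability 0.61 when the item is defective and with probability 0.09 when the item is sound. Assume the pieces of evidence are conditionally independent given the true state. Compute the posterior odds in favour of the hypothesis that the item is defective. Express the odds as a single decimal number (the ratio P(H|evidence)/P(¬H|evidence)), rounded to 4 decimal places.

Prior odds = 4/14 = 0.28571. In log-odds, ln(0.28571) = -1.2528.
Add log likelihood ratios: ln(4.7647) + ln(6.7778) = 3.4749.
Posterior log-odds = 2.2221, so posterior odds = exp(2.2221) = 9.2269.

Posterior odds ≈ 9.2269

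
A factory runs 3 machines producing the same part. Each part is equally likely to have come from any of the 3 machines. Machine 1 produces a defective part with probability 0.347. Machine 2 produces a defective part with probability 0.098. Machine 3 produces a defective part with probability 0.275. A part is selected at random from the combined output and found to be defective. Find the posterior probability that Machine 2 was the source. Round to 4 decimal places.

Posterior probability ≈ 0.1361

Tabulate prior·likelihood by source: [1] prior 0.333333, lik 0.347, product 0.1157; [2] prior 0.333333, lik 0.098, product 0.03267; [3] prior 0.333333, lik 0.275, product 0.09167.
Normalizing constant = 0.24000; the posterior for Machine 2 is its product over the sum, 0.03267/0.24000 = 0.1361.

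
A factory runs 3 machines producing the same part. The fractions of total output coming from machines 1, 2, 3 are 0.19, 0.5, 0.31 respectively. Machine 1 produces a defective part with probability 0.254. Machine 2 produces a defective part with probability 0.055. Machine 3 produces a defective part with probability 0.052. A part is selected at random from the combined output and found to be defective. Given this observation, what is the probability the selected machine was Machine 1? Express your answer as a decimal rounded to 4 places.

Tabulate prior·likelihood by source: [1] prior 0.19, lik 0.254, product 0.04826; [2] prior 0.5, lik 0.055, product 0.02750; [3] prior 0.31, lik 0.052, product 0.01612.
Normalizing constant = 0.091880; the posterior for Machine 1 is its product over the sum, 0.04826/0.091880 = 0.5253.

Posterior probability ≈ 0.5253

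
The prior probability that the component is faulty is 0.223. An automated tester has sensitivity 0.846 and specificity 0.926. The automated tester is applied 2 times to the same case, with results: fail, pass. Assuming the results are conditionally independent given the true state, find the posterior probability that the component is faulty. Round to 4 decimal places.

With H the event that the component is faulty, the joint likelihood of the observed sequence is P(data|H) = 0.846·0.154 = 0.13028 and P(data|¬H) = 0.074·0.926 = 0.068524.
Bayes: P(H|data) = 0.223·0.13028 / (0.223·0.13028 + 0.777·0.068524) = 0.029053/0.082296 = 0.3530.

Posterior P(H) ≈ 0.3530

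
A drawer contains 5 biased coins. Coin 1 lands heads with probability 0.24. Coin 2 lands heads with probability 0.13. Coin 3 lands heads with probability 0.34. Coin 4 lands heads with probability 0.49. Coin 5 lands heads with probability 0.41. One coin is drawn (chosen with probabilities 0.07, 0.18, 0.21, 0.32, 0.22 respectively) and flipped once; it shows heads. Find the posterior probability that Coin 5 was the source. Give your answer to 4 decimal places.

Posterior probability ≈ 0.2515

Tabulate prior·likelihood by source: [1] prior 0.07, lik 0.24, product 0.01680; [2] prior 0.18, lik 0.13, product 0.02340; [3] prior 0.21, lik 0.34, product 0.07140; [4] prior 0.32, lik 0.49, product 0.1568; [5] prior 0.22, lik 0.41, product 0.09020.
Normalizing constant = 0.35860; the posterior for Coin 5 is its product over the sum, 0.09020/0.35860 = 0.2515.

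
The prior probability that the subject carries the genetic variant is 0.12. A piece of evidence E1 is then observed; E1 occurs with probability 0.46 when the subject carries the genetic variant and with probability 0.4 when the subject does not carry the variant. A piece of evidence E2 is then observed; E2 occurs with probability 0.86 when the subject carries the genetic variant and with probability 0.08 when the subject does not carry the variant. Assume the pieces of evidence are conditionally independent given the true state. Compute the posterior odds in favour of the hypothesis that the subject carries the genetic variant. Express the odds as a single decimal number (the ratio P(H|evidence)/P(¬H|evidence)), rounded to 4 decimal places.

Posterior odds ≈ 1.6858

Prior odds = 0.12/(1−0.12) = 0.13636. In log-odds, ln(0.13636) = -1.9924.
Add log likelihood ratios: ln(1.1500) + ln(10.750) = 2.5147.
Posterior log-odds = 0.52224, so posterior odds = exp(0.52224) = 1.6858.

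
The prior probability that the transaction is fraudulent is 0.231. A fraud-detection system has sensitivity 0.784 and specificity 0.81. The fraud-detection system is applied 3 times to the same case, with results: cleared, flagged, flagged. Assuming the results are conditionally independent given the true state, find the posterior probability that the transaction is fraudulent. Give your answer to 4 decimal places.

Let H be the event that the transaction is fraudulent; start with P(H) = 0.231. P('flagged'|H) = 0.784, P('flagged'|¬H) = 0.19.
Update on result 1 ('cleared'): P(H) ← 0.216·0.2310 / (0.216·0.2310 + 0.81·0.7690) = 0.049896/0.67279 = 0.0742.
Update on result 2 ('flagged'): P(H) ← 0.784·0.0742 / (0.784·0.0742 + 0.19·0.9258) = 0.058144/0.23405 = 0.2484.
Update on result 3 ('flagged'): P(H) ← 0.784·0.2484 / (0.784·0.2484 + 0.19·0.7516) = 0.19476/0.33756 = 0.5770.

Posterior P(H) ≈ 0.5770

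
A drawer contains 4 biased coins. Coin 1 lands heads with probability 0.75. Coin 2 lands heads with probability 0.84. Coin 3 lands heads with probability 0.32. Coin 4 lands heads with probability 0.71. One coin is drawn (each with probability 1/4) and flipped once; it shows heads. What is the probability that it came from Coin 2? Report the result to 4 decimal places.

Posterior probability ≈ 0.3206

P(heads|C1) = 0.75; P(heads|C2) = 0.84; P(heads|C3) = 0.32; P(heads|C4) = 0.71.
Prior × likelihood for each source: 0.25·0.75=0.1875, 0.25·0.84=0.2100, 0.25·0.32=0.08000, 0.25·0.71=0.1775. Summing gives P(heads) = 0.65500.
P(Coin 2 | heads) = 0.2100 / 0.65500 = 0.3206.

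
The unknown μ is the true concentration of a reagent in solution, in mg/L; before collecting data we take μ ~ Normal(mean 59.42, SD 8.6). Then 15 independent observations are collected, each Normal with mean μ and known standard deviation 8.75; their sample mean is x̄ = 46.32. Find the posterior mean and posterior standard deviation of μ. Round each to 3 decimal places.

Prior precision 1/τ₀² = 1/8.6² = 0.0135208; data precision n/σ² = 15/8.75² = 0.195918.
Posterior precision = 0.0135208 + 0.195918 = 0.209439, giving posterior SD = 1/√0.209439 = 2.185.
Posterior mean = (0.0135208·59.42 + 0.195918·46.32) / 0.209439 = 47.166.

Posterior mean ≈ 47.166; posterior SD ≈ 2.185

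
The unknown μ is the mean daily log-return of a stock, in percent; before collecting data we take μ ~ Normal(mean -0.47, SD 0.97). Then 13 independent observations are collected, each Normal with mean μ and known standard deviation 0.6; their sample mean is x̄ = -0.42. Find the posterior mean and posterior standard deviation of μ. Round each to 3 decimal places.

With known σ, the Normal prior is conjugate. Weight on the data is w = (n/σ²)/(n/σ² + 1/τ₀²) = 36.1111/(36.1111+1.06281) = 0.97141.
Posterior mean = w·x̄ + (1−w)·μ₀ = 0.97141·-0.42 + 0.028590·-0.47 = -0.421. Posterior variance = 1/(36.1111+1.06281) = 0.0269006, so SD = 0.164.

Posterior mean ≈ -0.421; posterior SD ≈ 0.164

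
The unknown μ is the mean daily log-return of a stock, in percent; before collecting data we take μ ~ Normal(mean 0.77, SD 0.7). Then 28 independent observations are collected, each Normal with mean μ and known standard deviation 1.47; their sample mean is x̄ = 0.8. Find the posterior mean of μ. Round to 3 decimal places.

Posterior mean ≈ 0.796

Prior precision 1/τ₀² = 1/0.7² = 2.04082; data precision n/σ² = 28/1.47² = 12.9576.
Posterior precision = 2.04082 + 12.9576 = 14.9984.
Posterior mean = (2.04082·0.77 + 12.9576·0.8) / 14.9984 = 0.796.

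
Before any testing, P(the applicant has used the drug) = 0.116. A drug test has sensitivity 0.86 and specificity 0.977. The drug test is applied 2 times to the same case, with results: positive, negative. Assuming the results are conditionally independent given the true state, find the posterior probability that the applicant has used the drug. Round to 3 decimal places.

With H the event that the applicant has used the drug, the joint likelihood of the observed sequence is P(data|H) = 0.86·0.14 = 0.12040 and P(data|¬H) = 0.023·0.977 = 0.022471.
Bayes: P(H|data) = 0.116·0.12040 / (0.116·0.12040 + 0.884·0.022471) = 0.013966/0.033831 = 0.4128.

Posterior P(H) ≈ 0.413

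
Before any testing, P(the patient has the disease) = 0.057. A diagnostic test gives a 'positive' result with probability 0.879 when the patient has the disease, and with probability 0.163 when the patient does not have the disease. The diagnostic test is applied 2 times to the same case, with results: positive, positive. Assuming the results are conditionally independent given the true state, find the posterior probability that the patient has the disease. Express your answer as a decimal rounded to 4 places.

Posterior P(H) ≈ 0.6374

Let H be the event that the patient has the disease; start with P(H) = 0.057. P('positive'|H) = 0.879, P('positive'|¬H) = 0.163.
Update on result 1 ('positive'): P(H) ← 0.879·0.0570 / (0.879·0.0570 + 0.163·0.9430) = 0.050103/0.20381 = 0.2458.
Update on result 2 ('positive'): P(H) ← 0.879·0.2458 / (0.879·0.2458 + 0.163·0.7542) = 0.21608/0.33901 = 0.6374.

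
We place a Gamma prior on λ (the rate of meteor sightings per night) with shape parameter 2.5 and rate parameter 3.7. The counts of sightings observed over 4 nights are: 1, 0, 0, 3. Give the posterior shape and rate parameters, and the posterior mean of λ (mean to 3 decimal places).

Posterior: Gamma(shape=6.5, rate=7.7); mean ≈ 0.844

The Poisson likelihood adds the total count to the shape and the number of exposure periods to the rate. Here ∑xᵢ = 4 and n = 4, so shape 2.5→6.5 and rate 3.7→7.7.
E[λ | data] = 6.5/7.7 = 0.844.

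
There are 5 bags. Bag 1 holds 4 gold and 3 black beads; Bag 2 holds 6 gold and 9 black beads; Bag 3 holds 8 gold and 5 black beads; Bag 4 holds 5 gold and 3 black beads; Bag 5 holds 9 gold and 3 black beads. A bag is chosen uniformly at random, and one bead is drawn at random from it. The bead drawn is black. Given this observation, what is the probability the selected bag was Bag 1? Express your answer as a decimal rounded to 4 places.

Posterior probability ≈ 0.2103

Tabulate prior·likelihood by source: [1] prior 0.2, lik 0.4286, product 0.08571; [2] prior 0.2, lik 0.6, product 0.1200; [3] prior 0.2, lik 0.3846, product 0.07692; [4] prior 0.2, lik 0.375, product 0.07500; [5] prior 0.2, lik 0.25, product 0.05000.
Normalizing constant = 0.40764; the posterior for Bag 1 is its product over the sum, 0.08571/0.40764 = 0.2103.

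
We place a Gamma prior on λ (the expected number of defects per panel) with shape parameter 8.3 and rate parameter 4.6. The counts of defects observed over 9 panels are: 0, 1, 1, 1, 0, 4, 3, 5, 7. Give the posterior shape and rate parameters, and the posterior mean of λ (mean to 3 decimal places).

Posterior: Gamma(shape=30.3, rate=13.6); mean ≈ 2.228

Total count ∑xᵢ = 22 over n = 9 panels.
Gamma is conjugate to the Poisson likelihood: posterior is Gamma(shape = 8.3+22 = 30.3, rate = 4.6+9 = 13.6).
E[λ | data] = 30.3/13.6 = 2.228.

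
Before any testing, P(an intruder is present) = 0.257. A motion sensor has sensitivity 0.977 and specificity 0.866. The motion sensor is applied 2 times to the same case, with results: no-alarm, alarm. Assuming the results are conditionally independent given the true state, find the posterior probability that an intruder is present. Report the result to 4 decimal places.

With H the event that an intruder is present, the joint likelihood of the observed sequence is P(data|H) = 0.023·0.977 = 0.022471 and P(data|¬H) = 0.866·0.134 = 0.11604.
Bayes: P(H|data) = 0.257·0.022471 / (0.257·0.022471 + 0.743·0.11604) = 0.0057750/0.091996 = 0.0628.

Posterior P(H) ≈ 0.0628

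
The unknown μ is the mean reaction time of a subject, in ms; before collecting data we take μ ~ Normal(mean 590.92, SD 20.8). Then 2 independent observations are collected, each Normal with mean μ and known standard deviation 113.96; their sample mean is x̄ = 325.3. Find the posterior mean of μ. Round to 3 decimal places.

With known σ, the Normal prior is conjugate. Weight on the data is w = (n/σ²)/(n/σ² + 1/τ₀²) = 0.00015400/(0.00015400+0.00231139) = 0.062465.
Posterior mean = w·x̄ + (1−w)·μ₀ = 0.062465·325.3 + 0.93753·590.92 = 574.328.

Posterior mean ≈ 574.328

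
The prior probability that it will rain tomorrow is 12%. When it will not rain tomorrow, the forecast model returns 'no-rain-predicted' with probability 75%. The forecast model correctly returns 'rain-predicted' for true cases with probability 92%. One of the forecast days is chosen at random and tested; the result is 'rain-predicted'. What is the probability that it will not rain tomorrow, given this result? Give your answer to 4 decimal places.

P(¬H | E) ≈ 0.6659

Let H be the event that it will rain tomorrow. P(H) = 0.12, so P(¬H) = 0.88. With E the 'rain-predicted' result, P(E|H) = 0.92 and P(E|¬H) = 0.25.
P(E) = 0.92·0.12 + 0.25·0.88 = 0.11040 + 0.22000 = 0.33040.
By Bayes' theorem, P(H|E) = 0.11040 / 0.33040 = 0.3341. Hence P(¬H|E) = 1 − 0.3341 = 0.6659.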